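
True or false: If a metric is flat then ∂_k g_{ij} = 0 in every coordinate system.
Flatness means R^i_{jkl} = 0; the components can still vary, e.g. the flat plane in polar coordinates has g_{θθ} = r^2.
False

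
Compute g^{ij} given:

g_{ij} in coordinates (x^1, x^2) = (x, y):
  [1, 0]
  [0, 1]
The metric is diagonal, so g^{ij} is diagonal with entries 1/g_{ii}: diag(1, 1).
g^{ij}:
  [1, 0]
  [0, 1]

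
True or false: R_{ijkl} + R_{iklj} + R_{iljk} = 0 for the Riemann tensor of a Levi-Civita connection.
This is the first (algebraic) Bianchi identity.
True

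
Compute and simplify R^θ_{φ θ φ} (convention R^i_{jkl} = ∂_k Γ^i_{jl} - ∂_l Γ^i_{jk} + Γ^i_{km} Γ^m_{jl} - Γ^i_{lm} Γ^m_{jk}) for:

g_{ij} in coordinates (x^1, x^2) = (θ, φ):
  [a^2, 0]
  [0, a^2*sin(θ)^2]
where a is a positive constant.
Non-zero Christoffel symbols (Γ^k_{ij} = Γ^k_{ji}):
Γ^θ_{φ φ} = -sin(2*θ)/2
Γ^φ_{θ φ} = 1/tan(θ)
R^θ_{φ θ φ} = ∂_θ Γ^θ_{φ φ} - ∂_φ Γ^θ_{φ θ} + Γ^θ_{θ m} Γ^m_{φ φ} - Γ^θ_{φ m} Γ^m_{φ θ}
  = (-cos(2*θ)) - (0) + (0) - (-cos(θ)^2) = sin(θ)^2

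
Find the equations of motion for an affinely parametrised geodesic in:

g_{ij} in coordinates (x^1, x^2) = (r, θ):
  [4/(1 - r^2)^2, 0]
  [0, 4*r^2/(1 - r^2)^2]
Geodesic equation: d^2x^k/dλ^2 + Γ^k_{ij} (dx^i/dλ)(dx^j/dλ) = 0.
Non-zero Christoffel symbols:
Γ^r_{r r} = 2*r/(1 - r^2)
Γ^r_{θ θ} = (r^3 + r)/(r^2 - 1)
Γ^θ_{r θ} = (-r^2 - 1)/(r^3 - r)
Substituting (the symmetric pair Γ^k_{ij}, Γ^k_{ji} combines into a factor 2):
d^2r/dλ^2 + (2*r/(1 - r^2)) (dr/dλ)^2 + ((r^3 + r)/(r^2 - 1)) (dθ/dλ)^2 = 0
d^2θ/dλ^2 + ((-2*r^2 - 2)/(r^3 - r)) (dr/dλ)(dθ/dλ) = 0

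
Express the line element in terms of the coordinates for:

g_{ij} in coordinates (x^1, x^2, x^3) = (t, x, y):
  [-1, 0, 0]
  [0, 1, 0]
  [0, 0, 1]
ds^2 = g_{ij} dx^i dx^j; only the non-zero components contribute.
ds^2 = -dt^2 + dx^2 + dy^2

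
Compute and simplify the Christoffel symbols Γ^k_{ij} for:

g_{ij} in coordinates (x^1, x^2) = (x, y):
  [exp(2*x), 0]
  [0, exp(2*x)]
Using Γ^k_{ij} = (1/2) g^{km} (∂_i g_{mj} + ∂_j g_{mi} - ∂_m g_{ij}); the metric is diagonal, so only the m = k term contributes.
Non-zero symbols (using the symmetry Γ^k_{ij} = Γ^k_{ji}):
Γ^x_{x x} = (1/2) g^{xx} (∂_x g_{xx} + ∂_x g_{xx} - ∂_x g_{xx}) = (1/2)(exp(-2*x))((2*exp(2*x)) + (2*exp(2*x)) - (2*exp(2*x))) = 1
Γ^x_{y y} = (1/2) g^{xx} (∂_y g_{xy} + ∂_y g_{xy} - ∂_x g_{yy}) = (1/2)(exp(-2*x))((0) + (0) - (2*exp(2*x))) = -1
Γ^y_{x y} = (1/2) g^{yy} (∂_x g_{yy} + ∂_y g_{yx} - ∂_y g_{xy}) = (1/2)(exp(-2*x))((2*exp(2*x)) + (0) - (0)) = 1
All other Christoffel symbols are zero.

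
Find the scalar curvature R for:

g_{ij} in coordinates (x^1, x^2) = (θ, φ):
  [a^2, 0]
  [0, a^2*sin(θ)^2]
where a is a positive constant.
Non-zero Christoffel symbols (Γ^k_{ij} = Γ^k_{ji}):
Γ^θ_{φ φ} = -sin(2*θ)/2
Γ^φ_{θ φ} = 1/tan(θ)
Ricci tensor (R_{ij} = R^k_{ikj}): R_{θθ} = 1, R_{θφ} = 0, R_{φφ} = sin(θ)^2
Inverse metric: g^{θθ} = 1/a^2, g^{φφ} = 1/(a^2*sin(θ)^2)
R = g^{ij} R_{ij} = (1/a^2)(1) + (1/(a^2*sin(θ)^2))(sin(θ)^2) = 2/a^2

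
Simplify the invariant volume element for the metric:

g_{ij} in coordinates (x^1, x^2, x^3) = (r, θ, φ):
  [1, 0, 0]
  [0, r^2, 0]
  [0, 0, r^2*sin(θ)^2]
det(g) = r^4*sin(θ)^2
√|det(g)| = r^2*sin(θ) (taking 0 < θ < π so that |sin(θ)| = sin(θ))
Volume element: dV = r^2*sin(θ) dr dθ dφ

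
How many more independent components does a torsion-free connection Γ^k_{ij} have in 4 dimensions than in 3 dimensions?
Independent components in n dimensions: n × n(n+1)/2 = n^2(n+1)/2.
4D: 4 × 10 = 40
3D: 3 × 6 = 18
Difference = 40 - 18 = 22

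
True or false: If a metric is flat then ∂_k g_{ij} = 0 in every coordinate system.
Flatness means R^i_{jkl} = 0; the components can still vary, e.g. the flat plane in polar coordinates has g_{θθ} = r^2.
False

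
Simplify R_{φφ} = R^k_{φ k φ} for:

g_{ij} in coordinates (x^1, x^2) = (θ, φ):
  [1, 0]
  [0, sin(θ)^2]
Non-zero Christoffel symbols (Γ^k_{ij} = Γ^k_{ji}):
Γ^θ_{φ φ} = -sin(2*θ)/2
Γ^φ_{θ φ} = 1/tan(θ)
R^θ_{φ θ φ} = ∂_θ Γ^θ_{φ φ} - ∂_φ Γ^θ_{φ θ} + Γ^θ_{θ m} Γ^m_{φ φ} - Γ^θ_{φ m} Γ^m_{φ θ}
  = (-cos(2*θ)) - (0) + (0) - (-cos(θ)^2) = sin(θ)^2
R^φ_{φ φ φ} = 0 (a repeated index in an antisymmetric pair)
R_{φφ} = R^θ_{φ θ φ} + R^φ_{φ φ φ} = (sin(θ)^2) + (0) = sin(θ)^2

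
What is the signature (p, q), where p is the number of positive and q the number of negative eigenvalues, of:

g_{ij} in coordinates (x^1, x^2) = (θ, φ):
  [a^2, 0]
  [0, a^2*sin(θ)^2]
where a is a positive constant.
The metric is diagonal, so its eigenvalues are the diagonal entries: a^2, a^2*sin(θ)^2 (at a generic point, where coordinate-dependent entries are positive).
2 positive, 0 negative.
(2, 0) - Riemannian (positive definite)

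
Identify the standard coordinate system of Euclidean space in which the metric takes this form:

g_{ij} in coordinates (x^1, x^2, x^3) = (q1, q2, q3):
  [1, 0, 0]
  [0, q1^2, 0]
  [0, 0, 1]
The line element ds^2 = dq1^2 + q1^2 dq2^2 + dq3^2 is dr^2 + r^2 dθ^2 + dz^2 with q1 = r, q2 = θ, q3 = z.
cylindrical coordinates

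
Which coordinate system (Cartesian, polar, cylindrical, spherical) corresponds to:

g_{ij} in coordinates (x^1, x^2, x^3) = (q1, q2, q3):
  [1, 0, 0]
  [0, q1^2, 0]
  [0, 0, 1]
The line element ds^2 = dq1^2 + q1^2 dq2^2 + dq3^2 is dr^2 + r^2 dθ^2 + dz^2 with q1 = r, q2 = θ, q3 = z.
cylindrical coordinates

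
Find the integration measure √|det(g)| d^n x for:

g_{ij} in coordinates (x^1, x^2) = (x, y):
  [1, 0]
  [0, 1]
det(g) = 1
√|det(g)| = 1
Volume element: dV = 1 dx dy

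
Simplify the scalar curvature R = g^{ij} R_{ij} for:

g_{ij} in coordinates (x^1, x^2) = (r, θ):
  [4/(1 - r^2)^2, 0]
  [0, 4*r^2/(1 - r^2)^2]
Non-zero Christoffel symbols (Γ^k_{ij} = Γ^k_{ji}):
Γ^r_{r r} = 2*r/(1 - r^2)
Γ^r_{θ θ} = (r^3 + r)/(r^2 - 1)
Γ^θ_{r θ} = (-r^2 - 1)/(r^3 - r)
Ricci tensor (R_{ij} = R^k_{ikj}): R_{rr} = -4/(r^2 - 1)^2, R_{rθ} = 0, R_{θθ} = -4*r^2/(r^2 - 1)^2
Inverse metric: g^{rr} = (1 - r^2)^2/4, g^{θθ} = (1 - r^2)^2/(4*r^2)
R = g^{ij} R_{ij} = ((1 - r^2)^2/4)(-4/(r^2 - 1)^2) + ((1 - r^2)^2/(4*r^2))(-4*r^2/(r^2 - 1)^2) = -2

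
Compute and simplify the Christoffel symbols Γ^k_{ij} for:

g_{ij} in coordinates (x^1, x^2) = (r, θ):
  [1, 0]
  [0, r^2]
Using Γ^k_{ij} = (1/2) g^{km} (∂_i g_{mj} + ∂_j g_{mi} - ∂_m g_{ij}); the metric is diagonal, so only the m = k term contributes.
Non-zero symbols (using the symmetry Γ^k_{ij} = Γ^k_{ji}):
Γ^r_{θ θ} = (1/2) g^{rr} (∂_θ g_{rθ} + ∂_θ g_{rθ} - ∂_r g_{θθ}) = (1/2)(1)((0) + (0) - (2*r)) = -r
Γ^θ_{r θ} = (1/2) g^{θθ} (∂_r g_{θθ} + ∂_θ g_{θr} - ∂_θ g_{rθ}) = (1/2)(1/r^2)((2*r) + (0) - (0)) = 1/r
All other Christoffel symbols are zero.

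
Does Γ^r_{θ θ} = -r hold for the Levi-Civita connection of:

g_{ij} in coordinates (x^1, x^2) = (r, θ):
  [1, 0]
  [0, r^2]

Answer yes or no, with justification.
Γ^r_{θ θ} = (1/2) g^{rr} (∂_θ g_{rθ} + ∂_θ g_{rθ} - ∂_r g_{θθ}) = (1/2)(1)((0) + (0) - (2*r)) = -r
This equals the proposed value -r.
Yes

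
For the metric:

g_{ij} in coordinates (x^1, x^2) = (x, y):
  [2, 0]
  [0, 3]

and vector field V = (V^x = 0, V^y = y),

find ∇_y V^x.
All Christoffel symbols are zero.
∇_y V^x = ∂_y V^x + Γ^x_{y j} V^j
  = (0) + (0)(0) + (0)(y)
  = 0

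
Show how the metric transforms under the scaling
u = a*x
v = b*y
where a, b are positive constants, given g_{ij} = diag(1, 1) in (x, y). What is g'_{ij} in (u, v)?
Invert the transformation: x = u/a, y = v/b
g'_{ij} = (∂x^k/∂x'^i)(∂x^l/∂x'^j) g_{kl}; with g_{kl} = δ_{kl} this is Σ_k (∂x^k/∂x'^i)(∂x^k/∂x'^j).
Jacobian: ∂x/∂u = 1/a, ∂x/∂v = 0, ∂y/∂u = 0, ∂y/∂v = 1/b
g'_{uu} = (1/a)(1/a) + (0)(0) = 1/a^2
g'_{uv} = (1/a)(0) + (0)(1/b) = 0
g'_{vv} = (0)(0) + (1/b)(1/b) = 1/b^2
g'_{ij} = diag(1/a^2, 1/b^2)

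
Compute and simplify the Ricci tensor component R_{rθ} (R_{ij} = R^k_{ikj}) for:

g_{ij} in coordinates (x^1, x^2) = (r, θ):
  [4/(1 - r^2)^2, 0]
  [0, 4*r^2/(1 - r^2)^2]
Non-zero Christoffel symbols (Γ^k_{ij} = Γ^k_{ji}):
Γ^r_{r r} = 2*r/(1 - r^2)
Γ^r_{θ θ} = (r^3 + r)/(r^2 - 1)
Γ^θ_{r θ} = (-r^2 - 1)/(r^3 - r)
R^r_{r r θ} = 0 (a repeated index in an antisymmetric pair)
R^θ_{r θ θ} = 0 (a repeated index in an antisymmetric pair)
R_{rθ} = R^r_{r r θ} + R^θ_{r θ θ} = (0) + (0) = 0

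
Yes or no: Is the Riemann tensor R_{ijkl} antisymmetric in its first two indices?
R_{ijkl} = -R_{jikl} (follows from metric compatibility).
Yes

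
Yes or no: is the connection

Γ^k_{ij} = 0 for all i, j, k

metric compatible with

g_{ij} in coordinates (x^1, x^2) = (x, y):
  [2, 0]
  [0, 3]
Using ∇_k g_{ij} = ∂_k g_{ij} - Γ^m_{ki} g_{mj} - Γ^m_{kj} g_{im}:
e.g. ∇_y g_{xx} = (0) - (0) - (0) = 0
Every component ∇_k g_{ij} vanishes: the connection is metric compatible.
Yes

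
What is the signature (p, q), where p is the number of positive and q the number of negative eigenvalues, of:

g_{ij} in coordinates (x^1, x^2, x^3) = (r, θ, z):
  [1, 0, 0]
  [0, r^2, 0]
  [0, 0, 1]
The metric is diagonal, so its eigenvalues are the diagonal entries: 1, r^2, 1 (at a generic point, where coordinate-dependent entries are positive).
3 positive, 0 negative.
(3, 0) - Riemannian (positive definite)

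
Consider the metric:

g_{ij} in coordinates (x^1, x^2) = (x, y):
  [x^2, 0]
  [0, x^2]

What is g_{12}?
With x^1 = x, x^2 = y, g_{12} = g_{xy} is the row-1, column-2 entry of the matrix.
g_{12} = 0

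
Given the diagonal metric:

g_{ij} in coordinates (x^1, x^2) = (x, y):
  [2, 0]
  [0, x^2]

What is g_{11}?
With x^1 = x, x^2 = y, g_{11} = g_{xx} is the row-1, column-1 entry of the matrix.
g_{11} = 2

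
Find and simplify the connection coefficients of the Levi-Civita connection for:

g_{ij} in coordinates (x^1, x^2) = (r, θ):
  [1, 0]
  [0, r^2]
Using Γ^k_{ij} = (1/2) g^{km} (∂_i g_{mj} + ∂_j g_{mi} - ∂_m g_{ij}); the metric is diagonal, so only the m = k term contributes.
Non-zero symbols (using the symmetry Γ^k_{ij} = Γ^k_{ji}):
Γ^r_{θ θ} = (1/2) g^{rr} (∂_θ g_{rθ} + ∂_θ g_{rθ} - ∂_r g_{θθ}) = (1/2)(1)((0) + (0) - (2*r)) = -r
Γ^θ_{r θ} = (1/2) g^{θθ} (∂_r g_{θθ} + ∂_θ g_{θr} - ∂_θ g_{rθ}) = (1/2)(1/r^2)((2*r) + (0) - (0)) = 1/r
All other Christoffel symbols are zero.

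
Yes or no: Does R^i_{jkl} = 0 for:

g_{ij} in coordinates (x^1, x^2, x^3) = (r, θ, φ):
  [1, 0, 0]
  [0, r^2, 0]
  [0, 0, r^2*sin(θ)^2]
Non-zero Christoffel symbols:
Γ^r_{θ θ} = -r
Γ^r_{φ φ} = -r*sin(θ)^2
Γ^θ_{r θ} = 1/r
Γ^θ_{φ φ} = -sin(2*θ)/2
Γ^φ_{r φ} = 1/r
Γ^φ_{θ φ} = 1/tan(θ)
Ricci tensor: R_{rr} = 0, R_{rθ} = 0, R_{rφ} = 0, R_{θθ} = 0, R_{θφ} = 0, R_{φφ} = 0
All R_{ij} vanish; in 3 dimensions the Riemann tensor is fully determined by the Ricci tensor, so R^i_{jkl} = 0: the metric is flat (curvilinear coordinates on flat space).
Yes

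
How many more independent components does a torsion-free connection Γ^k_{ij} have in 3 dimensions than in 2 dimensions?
Independent components in n dimensions: n × n(n+1)/2 = n^2(n+1)/2.
3D: 3 × 6 = 18
2D: 2 × 3 = 6
Difference = 18 - 6 = 12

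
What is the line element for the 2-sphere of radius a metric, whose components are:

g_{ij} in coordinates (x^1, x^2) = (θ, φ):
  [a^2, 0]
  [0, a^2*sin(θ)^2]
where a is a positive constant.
ds^2 = g_{ij} dx^i dx^j; only the non-zero components contribute.
ds^2 = a^2 dθ^2 + a^2*sin(θ)^2 dφ^2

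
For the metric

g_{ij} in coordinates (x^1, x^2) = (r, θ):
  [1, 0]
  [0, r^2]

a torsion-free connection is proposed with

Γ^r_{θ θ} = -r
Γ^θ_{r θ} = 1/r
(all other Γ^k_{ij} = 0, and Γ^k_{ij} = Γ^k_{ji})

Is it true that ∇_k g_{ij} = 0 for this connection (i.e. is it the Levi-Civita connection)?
Using ∇_k g_{ij} = ∂_k g_{ij} - Γ^m_{ki} g_{mj} - Γ^m_{kj} g_{im}:
e.g. ∇_r g_{θθ} = (2*r) - (r) - (r) = 0
Every component ∇_k g_{ij} vanishes: the connection is metric compatible.
Yes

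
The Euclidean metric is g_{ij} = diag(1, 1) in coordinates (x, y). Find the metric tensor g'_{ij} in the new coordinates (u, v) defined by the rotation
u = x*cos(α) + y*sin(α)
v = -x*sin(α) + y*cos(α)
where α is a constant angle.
Invert the transformation: x = u*cos(α) - v*sin(α), y = u*sin(α) + v*cos(α)
g'_{ij} = (∂x^k/∂x'^i)(∂x^l/∂x'^j) g_{kl}; with g_{kl} = δ_{kl} this is Σ_k (∂x^k/∂x'^i)(∂x^k/∂x'^j).
Jacobian: ∂x/∂u = cos(α), ∂x/∂v = -sin(α), ∂y/∂u = sin(α), ∂y/∂v = cos(α)
g'_{uu} = (cos(α))(cos(α)) + (sin(α))(sin(α)) = 1
g'_{uv} = (cos(α))(-sin(α)) + (sin(α))(cos(α)) = 0
g'_{vv} = (-sin(α))(-sin(α)) + (cos(α))(cos(α)) = 1
g'_{ij} = diag(1, 1)
The Euclidean metric is invariant under rotations.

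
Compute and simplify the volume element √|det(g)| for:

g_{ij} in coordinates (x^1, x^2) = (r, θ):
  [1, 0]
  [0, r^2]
det(g) = r^2
√|det(g)| = r
Volume element: dV = r dr dθ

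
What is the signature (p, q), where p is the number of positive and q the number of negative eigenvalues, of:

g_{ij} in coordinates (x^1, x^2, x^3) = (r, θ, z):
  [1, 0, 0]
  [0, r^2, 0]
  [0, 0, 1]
The metric is diagonal, so its eigenvalues are the diagonal entries: 1, r^2, 1 (at a generic point, where coordinate-dependent entries are positive).
3 positive, 0 negative.
(3, 0) - Riemannian (positive definite)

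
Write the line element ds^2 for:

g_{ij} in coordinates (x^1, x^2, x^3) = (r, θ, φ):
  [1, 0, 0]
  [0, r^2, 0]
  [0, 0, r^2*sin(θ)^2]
ds^2 = g_{ij} dx^i dx^j; only the non-zero components contribute.
ds^2 = dr^2 + r^2 dθ^2 + r^2*sin(θ)^2 dφ^2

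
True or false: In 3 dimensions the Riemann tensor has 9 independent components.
n^2(n^2-1)/12 = 9·8/12 = 6 independent components for n = 3.
False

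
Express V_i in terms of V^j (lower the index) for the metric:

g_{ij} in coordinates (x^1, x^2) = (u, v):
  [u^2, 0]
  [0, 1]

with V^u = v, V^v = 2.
V_i = g_{ij} V^j:
V_u = (u^2)(v) + (0)(2) = u^2*v
V_v = (0)(v) + (1)(2) = 2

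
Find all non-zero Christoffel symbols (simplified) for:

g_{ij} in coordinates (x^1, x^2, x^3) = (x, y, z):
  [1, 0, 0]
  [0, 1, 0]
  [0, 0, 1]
Using Γ^k_{ij} = (1/2) g^{km} (∂_i g_{mj} + ∂_j g_{mi} - ∂_m g_{ij}); the metric is diagonal, so only the m = k term contributes.
Every metric component is constant, so all ∂_m g_{ij} = 0 and every Christoffel symbol vanishes.
All Christoffel symbols are zero.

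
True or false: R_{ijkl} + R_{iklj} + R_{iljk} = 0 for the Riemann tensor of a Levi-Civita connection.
This is the first (algebraic) Bianchi identity.
True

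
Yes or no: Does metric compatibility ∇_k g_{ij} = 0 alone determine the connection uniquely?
One also needs vanishing torsion; metric compatibility plus torsion-freeness singles out the Levi-Civita connection.
No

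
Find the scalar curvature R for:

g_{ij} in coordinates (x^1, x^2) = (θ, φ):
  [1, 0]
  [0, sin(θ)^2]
Non-zero Christoffel symbols (Γ^k_{ij} = Γ^k_{ji}):
Γ^θ_{φ φ} = -sin(2*θ)/2
Γ^φ_{θ φ} = 1/tan(θ)
Ricci tensor (R_{ij} = R^k_{ikj}): R_{θθ} = 1, R_{θφ} = 0, R_{φφ} = sin(θ)^2
Inverse metric: g^{θθ} = 1, g^{φφ} = 1/sin(θ)^2
R = g^{ij} R_{ij} = (1)(1) + (1/sin(θ)^2)(sin(θ)^2) = 2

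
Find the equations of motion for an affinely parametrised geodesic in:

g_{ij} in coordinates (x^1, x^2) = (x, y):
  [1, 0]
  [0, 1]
Geodesic equation: d^2x^k/dλ^2 + Γ^k_{ij} (dx^i/dλ)(dx^j/dλ) = 0.
All Christoffel symbols vanish, so the geodesics are straight lines:
d^2x/dλ^2 = 0
d^2y/dλ^2 = 0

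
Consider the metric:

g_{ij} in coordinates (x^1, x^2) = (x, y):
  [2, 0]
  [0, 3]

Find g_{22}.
With x^1 = x, x^2 = y, g_{22} = g_{yy} is the row-2, column-2 entry of the matrix.
g_{22} = 3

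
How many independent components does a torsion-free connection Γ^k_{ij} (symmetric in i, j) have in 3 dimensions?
Γ^k_{ij} has n choices for the upper index and n(n+1)/2 independent symmetric lower index pairs.
Total = 3 × 3×4/2 = 3 × 6 = 18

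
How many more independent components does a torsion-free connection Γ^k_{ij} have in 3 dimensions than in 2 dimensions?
Independent components in n dimensions: n × n(n+1)/2 = n^2(n+1)/2.
3D: 3 × 6 = 18
2D: 2 × 3 = 6
Difference = 18 - 6 = 12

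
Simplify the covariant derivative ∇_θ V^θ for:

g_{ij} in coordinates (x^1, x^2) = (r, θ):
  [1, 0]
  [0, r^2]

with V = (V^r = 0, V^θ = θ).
Non-zero Christoffel symbols:
Γ^r_{θ θ} = -r
Γ^θ_{r θ} = 1/r
∇_θ V^θ = ∂_θ V^θ + Γ^θ_{θ j} V^j
  = (1) + (1/r)(0) + (0)(θ)
  = 1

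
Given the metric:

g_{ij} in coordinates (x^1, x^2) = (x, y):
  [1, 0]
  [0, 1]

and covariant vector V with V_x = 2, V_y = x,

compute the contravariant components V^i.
Inverse metric (diagonal): g^{xx} = 1, g^{yy} = 1
V^i = g^{ij} V_j:
V^x = (1)(2) + (0)(x) = 2
V^y = (0)(2) + (1)(x) = x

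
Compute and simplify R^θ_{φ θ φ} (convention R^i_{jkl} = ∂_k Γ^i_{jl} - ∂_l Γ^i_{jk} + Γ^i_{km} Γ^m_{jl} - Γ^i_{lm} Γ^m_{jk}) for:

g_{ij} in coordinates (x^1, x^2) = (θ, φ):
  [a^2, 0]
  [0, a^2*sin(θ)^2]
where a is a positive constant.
Non-zero Christoffel symbols (Γ^k_{ij} = Γ^k_{ji}):
Γ^θ_{φ φ} = -sin(2*θ)/2
Γ^φ_{θ φ} = 1/tan(θ)
R^θ_{φ θ φ} = ∂_θ Γ^θ_{φ φ} - ∂_φ Γ^θ_{φ θ} + Γ^θ_{θ m} Γ^m_{φ φ} - Γ^θ_{φ m} Γ^m_{φ θ}
  = (-cos(2*θ)) - (0) + (0) - (-cos(θ)^2) = sin(θ)^2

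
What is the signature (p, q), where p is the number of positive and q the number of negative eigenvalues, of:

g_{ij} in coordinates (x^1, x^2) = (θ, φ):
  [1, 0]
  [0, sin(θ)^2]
The metric is diagonal, so its eigenvalues are the diagonal entries: 1, sin(θ)^2 (at a generic point, where coordinate-dependent entries are positive).
2 positive, 0 negative.
(2, 0) - Riemannian (positive definite)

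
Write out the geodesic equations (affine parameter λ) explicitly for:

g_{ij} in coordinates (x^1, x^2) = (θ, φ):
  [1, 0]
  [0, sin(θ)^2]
Geodesic equation: d^2x^k/dλ^2 + Γ^k_{ij} (dx^i/dλ)(dx^j/dλ) = 0.
Non-zero Christoffel symbols:
Γ^θ_{φ φ} = -sin(2*θ)/2
Γ^φ_{θ φ} = 1/tan(θ)
Substituting (the symmetric pair Γ^k_{ij}, Γ^k_{ji} combines into a factor 2):
d^2θ/dλ^2 - (sin(2*θ)/2) (dφ/dλ)^2 = 0
d^2φ/dλ^2 + (2/tan(θ)) (dθ/dλ)(dφ/dλ) = 0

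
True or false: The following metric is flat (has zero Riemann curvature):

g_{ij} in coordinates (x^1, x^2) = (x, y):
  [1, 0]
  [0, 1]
All metric components are constant, so every Christoffel symbol vanishes and R^i_{jkl} = 0.
True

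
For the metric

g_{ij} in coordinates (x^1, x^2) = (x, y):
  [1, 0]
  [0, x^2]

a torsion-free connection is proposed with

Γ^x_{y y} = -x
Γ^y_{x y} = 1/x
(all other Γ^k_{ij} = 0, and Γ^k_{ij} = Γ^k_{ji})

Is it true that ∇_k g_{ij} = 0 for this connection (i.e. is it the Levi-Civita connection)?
Using ∇_k g_{ij} = ∂_k g_{ij} - Γ^m_{ki} g_{mj} - Γ^m_{kj} g_{im}:
e.g. ∇_x g_{yy} = (2*x) - (x) - (x) = 0
Every component ∇_k g_{ij} vanishes: the connection is metric compatible.
Yes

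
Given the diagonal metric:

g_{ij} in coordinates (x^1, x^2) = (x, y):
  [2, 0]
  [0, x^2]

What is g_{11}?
With x^1 = x, x^2 = y, g_{11} = g_{xx} is the row-1, column-1 entry of the matrix.
g_{11} = 2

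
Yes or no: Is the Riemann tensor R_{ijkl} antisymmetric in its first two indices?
R_{ijkl} = -R_{jikl} (follows from metric compatibility).
Yes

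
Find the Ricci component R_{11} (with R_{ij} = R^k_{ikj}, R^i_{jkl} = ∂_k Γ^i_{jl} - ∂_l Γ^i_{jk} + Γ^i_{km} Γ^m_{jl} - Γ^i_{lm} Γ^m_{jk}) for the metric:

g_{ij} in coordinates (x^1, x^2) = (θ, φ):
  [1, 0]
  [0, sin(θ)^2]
Non-zero Christoffel symbols (Γ^k_{ij} = Γ^k_{ji}):
Γ^θ_{φ φ} = -sin(2*θ)/2
Γ^φ_{θ φ} = 1/tan(θ)
R^θ_{θ θ θ} = 0 (a repeated index in an antisymmetric pair)
R^φ_{θ φ θ} = ∂_φ Γ^φ_{θ θ} - ∂_θ Γ^φ_{θ φ} + Γ^φ_{φ m} Γ^m_{θ θ} - Γ^φ_{θ m} Γ^m_{θ φ}
  = (0) - (-1/sin(θ)^2) + (0) - (1/tan(θ)^2) = 1
R_{θθ} = R^θ_{θ θ θ} + R^φ_{θ φ θ} = (0) + (1) = 1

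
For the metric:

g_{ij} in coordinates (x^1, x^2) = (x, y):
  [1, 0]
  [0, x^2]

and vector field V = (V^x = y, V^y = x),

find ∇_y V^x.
Non-zero Christoffel symbols:
Γ^x_{y y} = -x
Γ^y_{x y} = 1/x
∇_y V^x = ∂_y V^x + Γ^x_{y j} V^j
  = (1) + (0)(y) + (-x)(x)
  = 1 - x^2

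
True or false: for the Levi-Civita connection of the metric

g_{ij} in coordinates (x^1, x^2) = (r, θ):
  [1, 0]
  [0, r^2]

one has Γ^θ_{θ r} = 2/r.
Γ^θ_{θ r} = (1/2) g^{θθ} (∂_θ g_{θr} + ∂_r g_{θθ} - ∂_θ g_{θr}) = (1/2)(1/r^2)((0) + (2*r) - (0)) = 1/r
This differs from the proposed value 2/r.
False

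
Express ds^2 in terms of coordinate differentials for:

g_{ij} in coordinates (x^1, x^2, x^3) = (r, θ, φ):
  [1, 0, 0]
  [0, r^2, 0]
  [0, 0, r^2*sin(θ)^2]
ds^2 = g_{ij} dx^i dx^j; only the non-zero components contribute.
ds^2 = dr^2 + r^2 dθ^2 + r^2*sin(θ)^2 dφ^2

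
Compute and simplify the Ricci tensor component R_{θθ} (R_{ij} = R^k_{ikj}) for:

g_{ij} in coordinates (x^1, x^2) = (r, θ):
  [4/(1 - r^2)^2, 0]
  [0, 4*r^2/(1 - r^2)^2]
Non-zero Christoffel symbols (Γ^k_{ij} = Γ^k_{ji}):
Γ^r_{r r} = 2*r/(1 - r^2)
Γ^r_{θ θ} = (r^3 + r)/(r^2 - 1)
Γ^θ_{r θ} = (-r^2 - 1)/(r^3 - r)
R^r_{θ r θ} = ∂_r Γ^r_{θ θ} - ∂_θ Γ^r_{θ r} + Γ^r_{r m} Γ^m_{θ θ} - Γ^r_{θ m} Γ^m_{θ r}
  = ((r^4 - 4*r^2 - 1)/(r^2 - 1)^2) - (0) + (-2*r^2*(r^2 + 1)/(r^2 - 1)^2) - (-(r^2 + 1)^2/(r^2 - 1)^2) = -4*r^2/(r^2 - 1)^2
R^θ_{θ θ θ} = 0 (a repeated index in an antisymmetric pair)
R_{θθ} = R^r_{θ r θ} + R^θ_{θ θ θ} = (-4*r^2/(r^2 - 1)^2) + (0) = -4*r^2/(r^2 - 1)^2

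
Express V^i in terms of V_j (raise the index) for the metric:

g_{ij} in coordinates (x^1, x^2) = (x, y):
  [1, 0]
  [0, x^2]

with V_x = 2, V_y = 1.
Inverse metric (diagonal): g^{xx} = 1, g^{yy} = 1/x^2
V^i = g^{ij} V_j:
V^x = (1)(2) + (0)(1) = 2
V^y = (0)(2) + (1/x^2)(1) = 1/x^2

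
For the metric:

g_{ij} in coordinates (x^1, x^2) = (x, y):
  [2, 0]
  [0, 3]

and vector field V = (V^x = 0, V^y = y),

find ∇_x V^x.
All Christoffel symbols are zero.
∇_x V^x = ∂_x V^x + Γ^x_{x j} V^j
  = (0) + (0)(0) + (0)(y)
  = 0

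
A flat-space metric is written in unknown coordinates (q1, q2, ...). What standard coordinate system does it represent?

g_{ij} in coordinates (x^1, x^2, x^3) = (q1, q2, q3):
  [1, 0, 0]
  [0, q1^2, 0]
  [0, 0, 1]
The line element ds^2 = dq1^2 + q1^2 dq2^2 + dq3^2 is dr^2 + r^2 dθ^2 + dz^2 with q1 = r, q2 = θ, q3 = z.
cylindrical coordinates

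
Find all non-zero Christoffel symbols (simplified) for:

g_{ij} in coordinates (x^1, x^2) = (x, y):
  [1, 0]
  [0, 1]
Using Γ^k_{ij} = (1/2) g^{km} (∂_i g_{mj} + ∂_j g_{mi} - ∂_m g_{ij}); the metric is diagonal, so only the m = k term contributes.
Every metric component is constant, so all ∂_m g_{ij} = 0 and every Christoffel symbol vanishes.
All Christoffel symbols are zero.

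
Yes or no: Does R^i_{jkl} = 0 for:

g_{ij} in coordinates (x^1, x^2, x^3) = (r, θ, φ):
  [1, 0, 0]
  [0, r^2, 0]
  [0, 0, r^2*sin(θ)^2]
Non-zero Christoffel symbols:
Γ^r_{θ θ} = -r
Γ^r_{φ φ} = -r*sin(θ)^2
Γ^θ_{r θ} = 1/r
Γ^θ_{φ φ} = -sin(2*θ)/2
Γ^φ_{r φ} = 1/r
Γ^φ_{θ φ} = 1/tan(θ)
Ricci tensor: R_{rr} = 0, R_{rθ} = 0, R_{rφ} = 0, R_{θθ} = 0, R_{θφ} = 0, R_{φφ} = 0
All R_{ij} vanish; in 3 dimensions the Riemann tensor is fully determined by the Ricci tensor, so R^i_{jkl} = 0: the metric is flat (curvilinear coordinates on flat space).
Yes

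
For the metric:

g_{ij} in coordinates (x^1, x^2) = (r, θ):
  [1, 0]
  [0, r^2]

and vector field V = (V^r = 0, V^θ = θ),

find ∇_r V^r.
Non-zero Christoffel symbols:
Γ^r_{θ θ} = -r
Γ^θ_{r θ} = 1/r
∇_r V^r = ∂_r V^r + Γ^r_{r j} V^j
  = (0) + (0)(0) + (0)(θ)
  = 0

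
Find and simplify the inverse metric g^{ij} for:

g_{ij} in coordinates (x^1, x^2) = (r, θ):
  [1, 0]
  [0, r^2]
The metric is diagonal, so g^{ij} is diagonal with entries 1/g_{ii}: diag(1, 1/(r^2)).
g^{ij}:
  [1, 0]
  [0, 1/r^2]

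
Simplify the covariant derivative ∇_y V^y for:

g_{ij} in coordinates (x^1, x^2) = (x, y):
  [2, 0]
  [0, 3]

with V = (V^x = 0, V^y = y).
All Christoffel symbols are zero.
∇_y V^y = ∂_y V^y + Γ^y_{y j} V^j
  = (1) + (0)(0) + (0)(y)
  = 1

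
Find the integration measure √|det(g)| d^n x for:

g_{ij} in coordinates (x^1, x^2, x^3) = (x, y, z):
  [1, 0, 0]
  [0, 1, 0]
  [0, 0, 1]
det(g) = 1
√|det(g)| = 1
Volume element: dV = 1 dx dy dz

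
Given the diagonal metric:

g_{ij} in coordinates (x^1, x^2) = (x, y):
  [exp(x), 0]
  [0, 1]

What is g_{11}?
With x^1 = x, x^2 = y, g_{11} = g_{xx} is the row-1, column-1 entry of the matrix.
g_{11} = exp(x)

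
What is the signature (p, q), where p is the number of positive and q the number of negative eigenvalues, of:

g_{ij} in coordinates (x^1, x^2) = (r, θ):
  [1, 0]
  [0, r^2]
The metric is diagonal, so its eigenvalues are the diagonal entries: 1, r^2 (at a generic point, where coordinate-dependent entries are positive).
2 positive, 0 negative.
(2, 0) - Riemannian (positive definite)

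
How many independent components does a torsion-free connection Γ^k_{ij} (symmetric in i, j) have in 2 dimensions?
Γ^k_{ij} has n choices for the upper index and n(n+1)/2 independent symmetric lower index pairs.
Total = 2 × 2×3/2 = 2 × 3 = 6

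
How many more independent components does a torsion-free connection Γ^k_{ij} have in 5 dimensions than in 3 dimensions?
Independent components in n dimensions: n × n(n+1)/2 = n^2(n+1)/2.
5D: 5 × 15 = 75
3D: 3 × 6 = 18
Difference = 75 - 18 = 57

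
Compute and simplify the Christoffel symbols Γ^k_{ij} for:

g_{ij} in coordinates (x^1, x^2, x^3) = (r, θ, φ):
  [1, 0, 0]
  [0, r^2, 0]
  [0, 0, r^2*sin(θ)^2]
Using Γ^k_{ij} = (1/2) g^{km} (∂_i g_{mj} + ∂_j g_{mi} - ∂_m g_{ij}); the metric is diagonal, so only the m = k term contributes.
Non-zero symbols (using the symmetry Γ^k_{ij} = Γ^k_{ji}):
Γ^r_{θ θ} = (1/2) g^{rr} (∂_θ g_{rθ} + ∂_θ g_{rθ} - ∂_r g_{θθ}) = (1/2)(1)((0) + (0) - (2*r)) = -r
Γ^r_{φ φ} = (1/2) g^{rr} (∂_φ g_{rφ} + ∂_φ g_{rφ} - ∂_r g_{φφ}) = (1/2)(1)((0) + (0) - (2*r*sin(θ)^2)) = -r*sin(θ)^2
Γ^θ_{r θ} = (1/2) g^{θθ} (∂_r g_{θθ} + ∂_θ g_{θr} - ∂_θ g_{rθ}) = (1/2)(1/r^2)((2*r) + (0) - (0)) = 1/r
Γ^θ_{φ φ} = (1/2) g^{θθ} (∂_φ g_{θφ} + ∂_φ g_{θφ} - ∂_θ g_{φφ}) = (1/2)(1/r^2)((0) + (0) - (r^2*sin(2*θ))) = -sin(2*θ)/2
Γ^φ_{r φ} = (1/2) g^{φφ} (∂_r g_{φφ} + ∂_φ g_{φr} - ∂_φ g_{rφ}) = (1/2)(1/(r^2*sin(θ)^2))((2*r*sin(θ)^2) + (0) - (0)) = 1/r
Γ^φ_{θ φ} = (1/2) g^{φφ} (∂_θ g_{φφ} + ∂_φ g_{φθ} - ∂_φ g_{θφ}) = (1/2)(1/(r^2*sin(θ)^2))((r^2*sin(2*θ)) + (0) - (0)) = 1/tan(θ)
All other Christoffel symbols are zero.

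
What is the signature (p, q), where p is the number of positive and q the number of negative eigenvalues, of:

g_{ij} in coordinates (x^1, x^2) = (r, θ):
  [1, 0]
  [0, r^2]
The metric is diagonal, so its eigenvalues are the diagonal entries: 1, r^2 (at a generic point, where coordinate-dependent entries are positive).
2 positive, 0 negative.
(2, 0) - Riemannian (positive definite)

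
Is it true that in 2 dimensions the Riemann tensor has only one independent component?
The number of independent components is n^2(n^2-1)/12 = 4·3/12 = 1 for n = 2 (e.g. R_{1212}).
Yes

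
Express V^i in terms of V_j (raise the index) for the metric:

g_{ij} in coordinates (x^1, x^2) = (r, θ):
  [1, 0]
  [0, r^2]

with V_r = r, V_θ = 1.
Inverse metric (diagonal): g^{rr} = 1, g^{θθ} = 1/r^2
V^i = g^{ij} V_j:
V^r = (1)(r) + (0)(1) = r
V^θ = (0)(r) + (1/r^2)(1) = 1/r^2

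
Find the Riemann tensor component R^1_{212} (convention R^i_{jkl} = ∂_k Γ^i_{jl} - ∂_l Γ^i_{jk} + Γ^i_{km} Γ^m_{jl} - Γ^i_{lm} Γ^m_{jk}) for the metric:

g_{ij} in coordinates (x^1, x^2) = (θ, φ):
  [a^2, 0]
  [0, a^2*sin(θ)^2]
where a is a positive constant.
Non-zero Christoffel symbols (Γ^k_{ij} = Γ^k_{ji}):
Γ^θ_{φ φ} = -sin(2*θ)/2
Γ^φ_{θ φ} = 1/tan(θ)
R^θ_{φ θ φ} = ∂_θ Γ^θ_{φ φ} - ∂_φ Γ^θ_{φ θ} + Γ^θ_{θ m} Γ^m_{φ φ} - Γ^θ_{φ m} Γ^m_{φ θ}
  = (-cos(2*θ)) - (0) + (0) - (-cos(θ)^2) = sin(θ)^2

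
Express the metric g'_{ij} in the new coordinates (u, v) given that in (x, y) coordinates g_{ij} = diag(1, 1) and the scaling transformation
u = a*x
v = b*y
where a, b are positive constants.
Invert the transformation: x = u/a, y = v/b
g'_{ij} = (∂x^k/∂x'^i)(∂x^l/∂x'^j) g_{kl}; with g_{kl} = δ_{kl} this is Σ_k (∂x^k/∂x'^i)(∂x^k/∂x'^j).
Jacobian: ∂x/∂u = 1/a, ∂x/∂v = 0, ∂y/∂u = 0, ∂y/∂v = 1/b
g'_{uu} = (1/a)(1/a) + (0)(0) = 1/a^2
g'_{uv} = (1/a)(0) + (0)(1/b) = 0
g'_{vv} = (0)(0) + (1/b)(1/b) = 1/b^2
g'_{ij} = diag(1/a^2, 1/b^2)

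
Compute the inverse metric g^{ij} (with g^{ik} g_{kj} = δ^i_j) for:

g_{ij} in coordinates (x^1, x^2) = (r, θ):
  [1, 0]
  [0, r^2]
The metric is diagonal, so g^{ij} is diagonal with entries 1/g_{ii}: diag(1, 1/(r^2)).
g^{ij}:
  [1, 0]
  [0, 1/r^2]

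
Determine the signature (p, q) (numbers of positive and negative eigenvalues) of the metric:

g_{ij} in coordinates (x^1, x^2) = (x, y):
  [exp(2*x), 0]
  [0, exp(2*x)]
The metric is diagonal, so its eigenvalues are the diagonal entries: exp(2*x), exp(2*x) (at a generic point, where coordinate-dependent entries are positive).
2 positive, 0 negative.
(2, 0) - Riemannian (positive definite)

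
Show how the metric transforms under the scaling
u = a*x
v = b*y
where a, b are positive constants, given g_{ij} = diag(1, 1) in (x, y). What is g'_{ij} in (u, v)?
Invert the transformation: x = u/a, y = v/b
g'_{ij} = (∂x^k/∂x'^i)(∂x^l/∂x'^j) g_{kl}; with g_{kl} = δ_{kl} this is Σ_k (∂x^k/∂x'^i)(∂x^k/∂x'^j).
Jacobian: ∂x/∂u = 1/a, ∂x/∂v = 0, ∂y/∂u = 0, ∂y/∂v = 1/b
g'_{uu} = (1/a)(1/a) + (0)(0) = 1/a^2
g'_{uv} = (1/a)(0) + (0)(1/b) = 0
g'_{vv} = (0)(0) + (1/b)(1/b) = 1/b^2
g'_{ij} = diag(1/a^2, 1/b^2)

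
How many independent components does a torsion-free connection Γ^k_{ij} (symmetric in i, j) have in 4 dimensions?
Γ^k_{ij} has n choices for the upper index and n(n+1)/2 independent symmetric lower index pairs.
Total = 4 × 4×5/2 = 4 × 10 = 40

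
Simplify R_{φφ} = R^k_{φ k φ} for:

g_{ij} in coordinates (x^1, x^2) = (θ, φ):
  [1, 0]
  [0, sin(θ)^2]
Non-zero Christoffel symbols (Γ^k_{ij} = Γ^k_{ji}):
Γ^θ_{φ φ} = -sin(2*θ)/2
Γ^φ_{θ φ} = 1/tan(θ)
R^θ_{φ θ φ} = ∂_θ Γ^θ_{φ φ} - ∂_φ Γ^θ_{φ θ} + Γ^θ_{θ m} Γ^m_{φ φ} - Γ^θ_{φ m} Γ^m_{φ θ}
  = (-cos(2*θ)) - (0) + (0) - (-cos(θ)^2) = sin(θ)^2
R^φ_{φ φ φ} = 0 (a repeated index in an antisymmetric pair)
R_{φφ} = R^θ_{φ θ φ} + R^φ_{φ φ φ} = (sin(θ)^2) + (0) = sin(θ)^2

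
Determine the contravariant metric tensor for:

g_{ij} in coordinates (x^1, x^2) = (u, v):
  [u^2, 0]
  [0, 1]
The metric is diagonal, so g^{ij} is diagonal with entries 1/g_{ii}: diag(1/(u^2), 1).
g^{ij}:
  [1/u^2, 0]
  [0, 1]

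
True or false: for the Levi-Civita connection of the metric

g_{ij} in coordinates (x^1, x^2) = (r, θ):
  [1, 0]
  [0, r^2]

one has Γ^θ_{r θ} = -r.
Γ^θ_{r θ} = (1/2) g^{θθ} (∂_r g_{θθ} + ∂_θ g_{θr} - ∂_θ g_{rθ}) = (1/2)(1/r^2)((2*r) + (0) - (0)) = 1/r
This differs from the proposed value -r.
False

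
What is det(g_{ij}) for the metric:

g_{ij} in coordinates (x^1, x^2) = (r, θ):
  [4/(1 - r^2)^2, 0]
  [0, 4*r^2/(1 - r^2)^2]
For a 2×2 metric: det(g) = g_{11}·g_{22} - g_{12}·g_{21}
= (4/(1 - r^2)^2)·(4*r^2/(1 - r^2)^2) - (0)·(0)
= 16*r^2/(1 - r^2)^4 - 0
det(g) = 16*r^2/(1 - r^2)^4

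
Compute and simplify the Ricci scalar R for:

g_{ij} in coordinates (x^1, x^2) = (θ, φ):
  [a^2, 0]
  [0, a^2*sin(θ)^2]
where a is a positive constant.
Non-zero Christoffel symbols (Γ^k_{ij} = Γ^k_{ji}):
Γ^θ_{φ φ} = -sin(2*θ)/2
Γ^φ_{θ φ} = 1/tan(θ)
Ricci tensor (R_{ij} = R^k_{ikj}): R_{θθ} = 1, R_{θφ} = 0, R_{φφ} = sin(θ)^2
Inverse metric: g^{θθ} = 1/a^2, g^{φφ} = 1/(a^2*sin(θ)^2)
R = g^{ij} R_{ij} = (1/a^2)(1) + (1/(a^2*sin(θ)^2))(sin(θ)^2) = 2/a^2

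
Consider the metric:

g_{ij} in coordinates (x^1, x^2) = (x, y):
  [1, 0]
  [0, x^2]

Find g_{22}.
With x^1 = x, x^2 = y, g_{22} = g_{yy} is the row-2, column-2 entry of the matrix.
g_{22} = x^2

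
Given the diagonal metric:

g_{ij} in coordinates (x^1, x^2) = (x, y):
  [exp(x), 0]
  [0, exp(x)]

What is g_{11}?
With x^1 = x, x^2 = y, g_{11} = g_{xx} is the row-1, column-1 entry of the matrix.
g_{11} = exp(x)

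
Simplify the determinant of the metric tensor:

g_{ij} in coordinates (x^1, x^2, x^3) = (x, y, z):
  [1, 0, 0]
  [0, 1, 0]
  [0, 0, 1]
Diagonal metric: det(g) = g_{11}·g_{22}·g_{33}
= (1)·(1)·(1)
det(g) = 1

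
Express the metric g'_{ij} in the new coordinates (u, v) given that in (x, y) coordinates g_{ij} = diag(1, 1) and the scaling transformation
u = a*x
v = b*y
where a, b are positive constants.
Invert the transformation: x = u/a, y = v/b
g'_{ij} = (∂x^k/∂x'^i)(∂x^l/∂x'^j) g_{kl}; with g_{kl} = δ_{kl} this is Σ_k (∂x^k/∂x'^i)(∂x^k/∂x'^j).
Jacobian: ∂x/∂u = 1/a, ∂x/∂v = 0, ∂y/∂u = 0, ∂y/∂v = 1/b
g'_{uu} = (1/a)(1/a) + (0)(0) = 1/a^2
g'_{uv} = (1/a)(0) + (0)(1/b) = 0
g'_{vv} = (0)(0) + (1/b)(1/b) = 1/b^2
g'_{ij} = diag(1/a^2, 1/b^2)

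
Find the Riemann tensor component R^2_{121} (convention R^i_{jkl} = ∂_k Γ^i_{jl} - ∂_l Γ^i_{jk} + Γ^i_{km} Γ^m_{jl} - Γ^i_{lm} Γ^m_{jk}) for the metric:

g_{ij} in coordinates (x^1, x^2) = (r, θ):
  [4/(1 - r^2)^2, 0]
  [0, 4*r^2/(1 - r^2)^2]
Non-zero Christoffel symbols (Γ^k_{ij} = Γ^k_{ji}):
Γ^r_{r r} = 2*r/(1 - r^2)
Γ^r_{θ θ} = (r^3 + r)/(r^2 - 1)
Γ^θ_{r θ} = (-r^2 - 1)/(r^3 - r)
R^θ_{r θ r} = ∂_θ Γ^θ_{r r} - ∂_r Γ^θ_{r θ} + Γ^θ_{θ m} Γ^m_{r r} - Γ^θ_{r m} Γ^m_{r θ}
  = (0) - ((r^4 + 4*r^2 - 1)/(r^3 - r)^2) + (2*(r^2 + 1)/(r^2 - 1)^2) - ((r^2 + 1)^2/(r^3 - r)^2) = -4/(r^2 - 1)^2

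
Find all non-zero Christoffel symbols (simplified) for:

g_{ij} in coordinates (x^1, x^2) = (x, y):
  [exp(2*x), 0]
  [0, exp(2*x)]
Using Γ^k_{ij} = (1/2) g^{km} (∂_i g_{mj} + ∂_j g_{mi} - ∂_m g_{ij}); the metric is diagonal, so only the m = k term contributes.
Non-zero symbols (using the symmetry Γ^k_{ij} = Γ^k_{ji}):
Γ^x_{x x} = (1/2) g^{xx} (∂_x g_{xx} + ∂_x g_{xx} - ∂_x g_{xx}) = (1/2)(exp(-2*x))((2*exp(2*x)) + (2*exp(2*x)) - (2*exp(2*x))) = 1
Γ^x_{y y} = (1/2) g^{xx} (∂_y g_{xy} + ∂_y g_{xy} - ∂_x g_{yy}) = (1/2)(exp(-2*x))((0) + (0) - (2*exp(2*x))) = -1
Γ^y_{x y} = (1/2) g^{yy} (∂_x g_{yy} + ∂_y g_{yx} - ∂_y g_{xy}) = (1/2)(exp(-2*x))((2*exp(2*x)) + (0) - (0)) = 1
All other Christoffel symbols are zero.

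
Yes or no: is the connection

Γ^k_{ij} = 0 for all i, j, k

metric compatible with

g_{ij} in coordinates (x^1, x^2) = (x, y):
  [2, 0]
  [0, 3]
Using ∇_k g_{ij} = ∂_k g_{ij} - Γ^m_{ki} g_{mj} - Γ^m_{kj} g_{im}:
e.g. ∇_x g_{xx} = (0) - (0) - (0) = 0
Every component ∇_k g_{ij} vanishes: the connection is metric compatible.
Yes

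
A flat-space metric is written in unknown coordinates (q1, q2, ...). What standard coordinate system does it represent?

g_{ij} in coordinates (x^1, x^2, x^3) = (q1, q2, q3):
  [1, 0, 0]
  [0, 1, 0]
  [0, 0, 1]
All components are constant and the metric is the identity, i.e. orthonormal rectilinear coordinates.
Cartesian (3D) coordinates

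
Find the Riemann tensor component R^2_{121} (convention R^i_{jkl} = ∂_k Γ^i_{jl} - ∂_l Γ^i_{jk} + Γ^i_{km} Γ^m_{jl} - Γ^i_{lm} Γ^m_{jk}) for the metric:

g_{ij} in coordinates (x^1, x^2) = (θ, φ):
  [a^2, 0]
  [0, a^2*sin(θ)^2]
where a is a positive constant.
Non-zero Christoffel symbols (Γ^k_{ij} = Γ^k_{ji}):
Γ^θ_{φ φ} = -sin(2*θ)/2
Γ^φ_{θ φ} = 1/tan(θ)
R^φ_{θ φ θ} = ∂_φ Γ^φ_{θ θ} - ∂_θ Γ^φ_{θ φ} + Γ^φ_{φ m} Γ^m_{θ θ} - Γ^φ_{θ m} Γ^m_{θ φ}
  = (0) - (-1/sin(θ)^2) + (0) - (1/tan(θ)^2) = 1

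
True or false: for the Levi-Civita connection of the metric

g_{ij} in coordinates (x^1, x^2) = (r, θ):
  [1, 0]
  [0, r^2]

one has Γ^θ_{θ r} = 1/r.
Γ^θ_{θ r} = (1/2) g^{θθ} (∂_θ g_{θr} + ∂_r g_{θθ} - ∂_θ g_{θr}) = (1/2)(1/r^2)((0) + (2*r) - (0)) = 1/r
This equals the proposed value 1/r.
True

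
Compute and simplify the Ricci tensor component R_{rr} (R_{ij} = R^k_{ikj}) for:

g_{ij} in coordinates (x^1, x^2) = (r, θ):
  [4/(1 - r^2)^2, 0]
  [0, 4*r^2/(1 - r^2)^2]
Non-zero Christoffel symbols (Γ^k_{ij} = Γ^k_{ji}):
Γ^r_{r r} = 2*r/(1 - r^2)
Γ^r_{θ θ} = (r^3 + r)/(r^2 - 1)
Γ^θ_{r θ} = (-r^2 - 1)/(r^3 - r)
R^r_{r r r} = 0 (a repeated index in an antisymmetric pair)
R^θ_{r θ r} = ∂_θ Γ^θ_{r r} - ∂_r Γ^θ_{r θ} + Γ^θ_{θ m} Γ^m_{r r} - Γ^θ_{r m} Γ^m_{r θ}
  = (0) - ((r^4 + 4*r^2 - 1)/(r^3 - r)^2) + (2*(r^2 + 1)/(r^2 - 1)^2) - ((r^2 + 1)^2/(r^3 - r)^2) = -4/(r^2 - 1)^2
R_{rr} = R^r_{r r r} + R^θ_{r θ r} = (0) + (-4/(r^2 - 1)^2) = -4/(r^2 - 1)^2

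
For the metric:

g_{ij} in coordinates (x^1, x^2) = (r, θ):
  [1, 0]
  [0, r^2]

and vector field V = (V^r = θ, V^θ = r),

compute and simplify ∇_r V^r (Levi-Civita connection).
Non-zero Christoffel symbols:
Γ^r_{θ θ} = -r
Γ^θ_{r θ} = 1/r
∇_r V^r = ∂_r V^r + Γ^r_{r j} V^j
  = (0) + (0)(θ) + (0)(r)
  = 0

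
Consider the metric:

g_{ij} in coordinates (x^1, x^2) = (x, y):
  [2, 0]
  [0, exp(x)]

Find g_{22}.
With x^1 = x, x^2 = y, g_{22} = g_{yy} is the row-2, column-2 entry of the matrix.
g_{22} = exp(x)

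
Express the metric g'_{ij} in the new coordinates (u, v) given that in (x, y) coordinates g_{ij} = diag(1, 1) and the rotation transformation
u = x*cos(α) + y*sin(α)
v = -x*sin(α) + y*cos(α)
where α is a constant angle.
Invert the transformation: x = u*cos(α) - v*sin(α), y = u*sin(α) + v*cos(α)
g'_{ij} = (∂x^k/∂x'^i)(∂x^l/∂x'^j) g_{kl}; with g_{kl} = δ_{kl} this is Σ_k (∂x^k/∂x'^i)(∂x^k/∂x'^j).
Jacobian: ∂x/∂u = cos(α), ∂x/∂v = -sin(α), ∂y/∂u = sin(α), ∂y/∂v = cos(α)
g'_{uu} = (cos(α))(cos(α)) + (sin(α))(sin(α)) = 1
g'_{uv} = (cos(α))(-sin(α)) + (sin(α))(cos(α)) = 0
g'_{vv} = (-sin(α))(-sin(α)) + (cos(α))(cos(α)) = 1
g'_{ij} = diag(1, 1)
The Euclidean metric is invariant under rotations.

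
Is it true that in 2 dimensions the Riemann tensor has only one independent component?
The number of independent components is n^2(n^2-1)/12 = 4·3/12 = 1 for n = 2 (e.g. R_{1212}).
Yes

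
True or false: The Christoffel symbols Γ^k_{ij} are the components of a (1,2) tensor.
Under a change of coordinates Γ picks up an inhomogeneous term ∂²x/∂x'∂x'; e.g. Γ = 0 in Cartesian coordinates but Γ^r_{θθ} = -r in polar coordinates on the same flat plane.
False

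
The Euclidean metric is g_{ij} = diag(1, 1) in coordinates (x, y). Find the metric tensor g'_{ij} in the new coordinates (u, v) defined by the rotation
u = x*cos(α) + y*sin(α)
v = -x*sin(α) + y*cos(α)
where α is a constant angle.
Invert the transformation: x = u*cos(α) - v*sin(α), y = u*sin(α) + v*cos(α)
g'_{ij} = (∂x^k/∂x'^i)(∂x^l/∂x'^j) g_{kl}; with g_{kl} = δ_{kl} this is Σ_k (∂x^k/∂x'^i)(∂x^k/∂x'^j).
Jacobian: ∂x/∂u = cos(α), ∂x/∂v = -sin(α), ∂y/∂u = sin(α), ∂y/∂v = cos(α)
g'_{uu} = (cos(α))(cos(α)) + (sin(α))(sin(α)) = 1
g'_{uv} = (cos(α))(-sin(α)) + (sin(α))(cos(α)) = 0
g'_{vv} = (-sin(α))(-sin(α)) + (cos(α))(cos(α)) = 1
g'_{ij} = diag(1, 1)
The Euclidean metric is invariant under rotations.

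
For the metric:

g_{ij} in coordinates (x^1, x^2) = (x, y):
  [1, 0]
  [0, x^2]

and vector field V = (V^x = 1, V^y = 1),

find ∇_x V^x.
Non-zero Christoffel symbols:
Γ^x_{y y} = -x
Γ^y_{x y} = 1/x
∇_x V^x = ∂_x V^x + Γ^x_{x j} V^j
  = (0) + (0)(1) + (0)(1)
  = 0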